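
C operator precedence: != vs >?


'>' is relational (level 7); '!=' is equality (level 6)
Higher level binds tighter
'>' has higher precedence than '!='


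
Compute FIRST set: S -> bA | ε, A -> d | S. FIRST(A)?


Per alternative of A: FIRST(d) = {d}; FIRST(S) = {b, ε}
FIRST(A) = {b, d, ε}


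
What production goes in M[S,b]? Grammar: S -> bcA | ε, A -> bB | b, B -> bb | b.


For [S, b]: 'b' ∈ FIRST(bcA)
Entry: S -> bcA


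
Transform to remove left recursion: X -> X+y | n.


Left-recursive alternatives: X+y; non-recursive: n
Introduce X': X -> nX', X' -> +yX' | ε


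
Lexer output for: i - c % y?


Scan left to right, longest-match per lexeme
Tokens: ID(i), OP(-), ID(c), OP(%), ID(y)


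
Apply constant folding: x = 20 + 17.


20 + 17 = 37 at compile time
Optimized: x = 37


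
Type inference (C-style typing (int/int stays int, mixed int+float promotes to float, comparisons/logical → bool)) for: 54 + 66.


Operand types: int + int
Rule: mixed int/float promotes to float; int/int stays int
Result type: int


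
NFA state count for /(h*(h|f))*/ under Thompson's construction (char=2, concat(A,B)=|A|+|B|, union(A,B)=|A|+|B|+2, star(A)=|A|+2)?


Syntax tree has 3 char leaf(s), 1 union(s), 2 star(s)
chars contribute 3×2 = 6; each union adds +2; each star adds +2
Total: 6 + 2 + 4 = 12 states


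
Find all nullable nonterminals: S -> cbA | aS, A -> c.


A nonterminal is nullable iff some alternative derives ε (directly, or every symbol in it is nullable)
Nullable: {}


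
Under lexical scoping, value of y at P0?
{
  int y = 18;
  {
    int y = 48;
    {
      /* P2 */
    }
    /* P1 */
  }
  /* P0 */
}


y declared in the same block as P0
y = 18


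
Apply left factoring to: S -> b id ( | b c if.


Common prefix: 'b'
Factored: S -> b S', S' -> id ( | c if


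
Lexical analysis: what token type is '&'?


Pattern: operator symbol
Type: OPERATOR


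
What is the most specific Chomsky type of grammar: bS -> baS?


LHS has context (more than one symbol) and |LHS| ≤ |RHS|
Classification: Type 1 (Context-Sensitive)


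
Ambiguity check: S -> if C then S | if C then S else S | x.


dangling else: 'if C then if C then x else x' parses two ways
Ambiguous


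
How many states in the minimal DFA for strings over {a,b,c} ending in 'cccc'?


Track the longest suffix of input matching a prefix of 'cccc': 5 classes (prefixes of length 0..4)
Minimal DFA: 5 states


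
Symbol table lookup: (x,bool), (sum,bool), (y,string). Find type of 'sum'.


Lookup 'sum' → type bool


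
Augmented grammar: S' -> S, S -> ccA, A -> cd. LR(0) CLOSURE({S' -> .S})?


Start: S' -> .S
For each item with dot before a nonterminal B, add B -> .γ for every B-production
Closure: [S' -> .S, S -> .ccA]


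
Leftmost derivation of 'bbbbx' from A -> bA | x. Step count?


Derivation: A => bA => bbA => bbbA => bbbbA => bbbbx
Steps: 5


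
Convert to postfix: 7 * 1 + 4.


Left to right (same or higher precedence on left)
Postfix: 7 1 * 4 +


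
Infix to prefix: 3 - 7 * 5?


'*' binds tighter: tree is (- 3 (* 7 5))
Prefix: - 3 * 7 5


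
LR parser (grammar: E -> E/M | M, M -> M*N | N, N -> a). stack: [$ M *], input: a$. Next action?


no handle; shift 'a'
Action: shift


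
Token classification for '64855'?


Pattern: digits only
Type: INTEGER_LITERAL


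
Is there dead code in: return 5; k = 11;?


statement follows a return and is unreachable
Dead: 'k = 11'


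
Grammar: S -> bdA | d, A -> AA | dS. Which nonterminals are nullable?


A nonterminal is nullable iff some alternative derives ε (directly, or every symbol in it is nullable)
Nullable: {}


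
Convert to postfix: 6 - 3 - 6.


Left to right (same or higher precedence on left)
Postfix: 6 3 - 6 -


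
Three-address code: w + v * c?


Break into single-operator statements:
t1 = v * c
t2 = w + t1


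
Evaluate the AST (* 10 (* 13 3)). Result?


Evaluate inner: (* 13 3) = 39
Evaluate root: (* 10 39) = 390
Result: 390


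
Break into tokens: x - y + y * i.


Scan left to right, longest-match per lexeme
Tokens: ID(x), OP(-), ID(y), OP(+), ID(y), OP(*), ID(i)


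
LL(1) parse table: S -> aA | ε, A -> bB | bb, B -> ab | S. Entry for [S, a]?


For [S, a]: 'a' ∈ FIRST(aA)
Entry: S -> aA


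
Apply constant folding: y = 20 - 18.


20 - 18 = 2 at compile time
Optimized: y = 2


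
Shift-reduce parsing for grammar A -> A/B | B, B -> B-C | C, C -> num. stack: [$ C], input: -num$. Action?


'C' (not preceded by B-) is the handle for B -> C
Action: reduce (B -> C)


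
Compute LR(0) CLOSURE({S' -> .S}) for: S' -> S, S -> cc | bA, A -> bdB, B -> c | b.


Start: S' -> .S
For each item with dot before a nonterminal B, add B -> .γ for every B-production
Closure: [S' -> .S, S -> .cc, S -> .bA]


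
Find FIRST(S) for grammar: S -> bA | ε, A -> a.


Per alternative of S: FIRST(bA) = {b}; FIRST(ε) = {ε}
FIRST(S) = {b, ε}


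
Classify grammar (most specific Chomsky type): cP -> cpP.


LHS has context (more than one symbol) and |LHS| ≤ |RHS|
Classification: Type 1 (Context-Sensitive)


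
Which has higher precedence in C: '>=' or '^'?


'>=' is relational (level 7); '^' is bitwise XOR (level 4)
Higher level binds tighter
'>=' has higher precedence than '^'


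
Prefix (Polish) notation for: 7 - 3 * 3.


'*' binds tighter: tree is (- 7 (* 3 3))
Prefix: - 7 * 3 3


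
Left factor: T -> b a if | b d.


Common prefix: 'b'
Factored: T -> b T', T' -> a if | d


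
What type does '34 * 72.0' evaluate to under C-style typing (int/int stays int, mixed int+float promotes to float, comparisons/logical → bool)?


Operand types: int * float
Rule: mixed int/float promotes to float; int/int stays int
Result type: float


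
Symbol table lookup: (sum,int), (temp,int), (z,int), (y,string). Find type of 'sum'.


Lookup 'sum' → type int


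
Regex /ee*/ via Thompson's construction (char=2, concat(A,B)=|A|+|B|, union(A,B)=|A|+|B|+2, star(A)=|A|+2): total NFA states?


Syntax tree has 2 char leaf(s), 0 union(s), 1 star(s)
chars contribute 2×2 = 4; each union adds +2; each star adds +2
Total: 4 + 0 + 2 = 6 states


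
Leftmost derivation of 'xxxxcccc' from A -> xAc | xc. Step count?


Derivation: A => xAc => xxAcc => xxxAccc => xxxxcccc
Steps: 4


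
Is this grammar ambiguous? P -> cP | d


right-linear, alternatives start with distinct terminals 'c' vs 'd': unique leftmost derivation
Unambiguous


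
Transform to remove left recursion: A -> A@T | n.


Left-recursive alternatives: A@T; non-recursive: n
Introduce A': A -> nA', A' -> @TA' | ε


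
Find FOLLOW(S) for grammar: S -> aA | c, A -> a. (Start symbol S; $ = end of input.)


$ ∈ FOLLOW(S). For each A -> αBβ: add FIRST(β)\{ε} to FOLLOW(B); if β nullable, add FOLLOW(A).
FOLLOW(S) = {$}


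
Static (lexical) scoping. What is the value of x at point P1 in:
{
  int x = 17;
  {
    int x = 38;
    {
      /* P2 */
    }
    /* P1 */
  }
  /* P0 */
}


x declared in the same block as P1
x = 38


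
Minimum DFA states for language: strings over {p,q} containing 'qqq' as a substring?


KMP-style automaton: 3 progress states + 1 absorbing accept = 4
Minimal DFA: 4 states


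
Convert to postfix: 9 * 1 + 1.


Left to right (same or higher precedence on left)
Postfix: 9 1 * 1 +


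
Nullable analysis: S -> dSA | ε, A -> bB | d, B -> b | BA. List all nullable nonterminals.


A nonterminal is nullable iff some alternative derives ε (directly, or every symbol in it is nullable)
Nullable: {S}


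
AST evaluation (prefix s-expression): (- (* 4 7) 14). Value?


Evaluate inner: (* 4 7) = 28
Evaluate root: (- 28 14) = 14
Result: 14


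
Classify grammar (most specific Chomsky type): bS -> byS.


LHS has context (more than one symbol) and |LHS| ≤ |RHS|
Classification: Type 1 (Context-Sensitive)


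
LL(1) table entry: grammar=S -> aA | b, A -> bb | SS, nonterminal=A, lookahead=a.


For [A, a]: 'a' ∈ FIRST(SS)
Entry: A -> SS


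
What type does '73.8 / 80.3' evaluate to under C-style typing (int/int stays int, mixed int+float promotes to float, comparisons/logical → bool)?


Operand types: float / float
Rule: mixed int/float promotes to float; int/int stays int
Result type: float


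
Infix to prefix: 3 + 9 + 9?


left-to-right (same/higher precedence on left): tree is (+ (+ 3 9) 9)
Prefix: + + 3 9 9


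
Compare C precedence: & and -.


'-' is additive (level 9); '&' is bitwise AND (level 5)
Higher level binds tighter
'-' has higher precedence than '&'


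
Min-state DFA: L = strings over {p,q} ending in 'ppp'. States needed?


Track the longest suffix of input matching a prefix of 'ppp': 4 classes (prefixes of length 0..3)
Minimal DFA: 4 states


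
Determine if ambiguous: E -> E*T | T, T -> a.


precedence layered via separate nonterminal T: deterministic
Unambiguous


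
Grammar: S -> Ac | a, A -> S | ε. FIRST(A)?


Per alternative of A: FIRST(S) = {a, c}; FIRST(ε) = {ε}
FIRST(A) = {a, c, ε}


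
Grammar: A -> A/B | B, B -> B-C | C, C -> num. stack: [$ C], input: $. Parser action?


'C' (not preceded by B-) is the handle for B -> C
Action: reduce (B -> C)


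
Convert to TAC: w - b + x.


Break into single-operator statements:
t1 = w - b
t2 = t1 + x


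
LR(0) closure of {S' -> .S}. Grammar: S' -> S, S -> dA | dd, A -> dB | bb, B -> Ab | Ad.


Start: S' -> .S
For each item with dot before a nonterminal B, add B -> .γ for every B-production
Closure: [S' -> .S, S -> .dA, S -> .dd]


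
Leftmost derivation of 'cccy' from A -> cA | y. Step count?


Derivation: A => cA => ccA => cccA => cccy
Steps: 4


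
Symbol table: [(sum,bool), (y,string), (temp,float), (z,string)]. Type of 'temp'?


Lookup 'temp' → type float


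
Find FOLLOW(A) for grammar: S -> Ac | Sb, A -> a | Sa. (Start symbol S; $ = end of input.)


$ ∈ FOLLOW(S). For each A -> αBβ: add FIRST(β)\{ε} to FOLLOW(B); if β nullable, add FOLLOW(A).
FOLLOW(A) = {c}


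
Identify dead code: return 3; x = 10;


statement follows a return and is unreachable
Dead: 'x = 10'


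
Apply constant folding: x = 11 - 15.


11 - 15 = -4 at compile time
Optimized: x = -4


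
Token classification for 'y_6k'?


Pattern: letter/underscore followed by alphanumerics, not a keyword
Type: IDENTIFIER


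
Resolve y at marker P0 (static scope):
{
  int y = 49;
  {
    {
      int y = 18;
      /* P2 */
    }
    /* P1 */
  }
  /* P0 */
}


y declared in the same block as P0
y = 49


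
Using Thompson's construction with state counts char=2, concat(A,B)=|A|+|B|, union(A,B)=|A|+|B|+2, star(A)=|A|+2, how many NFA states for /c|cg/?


Syntax tree has 3 char leaf(s), 1 union(s), 0 star(s)
chars contribute 3×2 = 6; each union adds +2; each star adds +2
Total: 6 + 2 + 0 = 8 states


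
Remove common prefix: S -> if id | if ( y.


Common prefix: 'if'
Factored: S -> if S', S' -> id | ( y


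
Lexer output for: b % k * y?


Scan left to right, longest-match per lexeme
Tokens: ID(b), OP(%), ID(k), OP(*), ID(y)


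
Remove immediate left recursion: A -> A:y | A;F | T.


Left-recursive alternatives: A:y, A;F; non-recursive: T
Introduce A': A -> TA', A' -> :yA' | ;FA' | ε


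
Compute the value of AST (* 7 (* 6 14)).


Evaluate inner: (* 6 14) = 84
Evaluate root: (* 7 84) = 588
Result: 588


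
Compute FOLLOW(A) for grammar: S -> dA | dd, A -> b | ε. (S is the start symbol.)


$ ∈ FOLLOW(S). For each A -> αBβ: add FIRST(β)\{ε} to FOLLOW(B); if β nullable, add FOLLOW(A).
FOLLOW(A) = {$}


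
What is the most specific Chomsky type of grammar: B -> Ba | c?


Left-linear: every RHS is a terminal or one nonterminal followed by a terminal
Classification: Type 3 (Regular)


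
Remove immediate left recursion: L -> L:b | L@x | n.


Left-recursive alternatives: L:b, L@x; non-recursive: n
Introduce L': L -> nL', L' -> :bL' | @xL' | ε


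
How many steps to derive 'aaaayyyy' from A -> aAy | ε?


Derivation: A => aAy => aaAyy => aaaAyyy => aaaaAyyyy => aaaayyyy
Steps: 5


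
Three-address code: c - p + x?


Break into single-operator statements:
t1 = c - p
t2 = t1 + x


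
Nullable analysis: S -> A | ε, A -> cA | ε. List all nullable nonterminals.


A nonterminal is nullable iff some alternative derives ε (directly, or every symbol in it is nullable)
Nullable: {A, S}


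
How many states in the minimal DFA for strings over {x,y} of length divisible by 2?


Track length mod 2: states 0..1, accept at 0
Minimal DFA: 2 states


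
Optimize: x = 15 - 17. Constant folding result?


15 - 17 = -2 at compile time
Optimized: x = -2


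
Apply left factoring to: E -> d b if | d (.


Common prefix: 'd'
Factored: E -> d E', E' -> b if | (


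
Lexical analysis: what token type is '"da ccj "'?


Pattern: double-quoted sequence
Type: STRING_LITERAL


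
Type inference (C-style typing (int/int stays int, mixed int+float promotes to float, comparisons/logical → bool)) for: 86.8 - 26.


Operand types: float - int
Rule: mixed int/float promotes to float; int/int stays int
Result type: float


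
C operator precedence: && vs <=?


'<=' is relational (level 7); '&&' is logical AND (level 2)
Higher level binds tighter
'<=' has higher precedence than '&&'


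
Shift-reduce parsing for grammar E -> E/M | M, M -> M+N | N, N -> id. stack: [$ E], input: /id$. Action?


shift '/' to continue E -> E/M
Action: shift


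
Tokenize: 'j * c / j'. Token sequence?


Scan left to right, longest-match per lexeme
Tokens: ID(j), OP(*), ID(c), OP(/), ID(j)


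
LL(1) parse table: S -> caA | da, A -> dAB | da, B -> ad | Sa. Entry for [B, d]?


For [B, d]: 'd' ∈ FIRST(Sa)
Entry: B -> Sa


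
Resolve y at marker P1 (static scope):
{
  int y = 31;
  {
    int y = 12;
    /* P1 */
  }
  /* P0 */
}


y declared in the same block as P1
y = 12


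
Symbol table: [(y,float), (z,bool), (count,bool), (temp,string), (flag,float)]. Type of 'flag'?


Lookup 'flag' → type float


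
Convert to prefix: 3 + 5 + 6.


left-to-right (same/higher precedence on left): tree is (+ (+ 3 5) 6)
Prefix: + + 3 5 6


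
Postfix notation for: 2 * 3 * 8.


Left to right (same or higher precedence on left)
Postfix: 2 3 * 8 *


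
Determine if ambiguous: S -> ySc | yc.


balanced y^n…c^n: each string has a unique parse
Unambiguous


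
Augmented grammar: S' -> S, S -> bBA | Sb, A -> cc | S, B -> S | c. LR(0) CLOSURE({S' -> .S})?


Start: S' -> .S
For each item with dot before a nonterminal B, add B -> .γ for every B-production
Closure: [S' -> .S, S -> .bBA, S -> .Sb]


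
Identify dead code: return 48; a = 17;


statement follows a return and is unreachable
Dead: 'a = 17'


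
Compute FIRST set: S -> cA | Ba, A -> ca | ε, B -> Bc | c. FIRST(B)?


Per alternative of B: FIRST(Bc) = {c}; FIRST(c) = {c}
FIRST(B) = {c}


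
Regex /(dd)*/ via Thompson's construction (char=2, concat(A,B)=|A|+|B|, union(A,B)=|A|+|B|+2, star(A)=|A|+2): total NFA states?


Syntax tree has 2 char leaf(s), 0 union(s), 1 star(s)
chars contribute 2×2 = 4; each union adds +2; each star adds +2
Total: 4 + 0 + 2 = 6 states


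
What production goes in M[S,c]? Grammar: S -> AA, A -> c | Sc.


For [S, c]: 'c' ∈ FIRST(AA)
Entry: S -> AA


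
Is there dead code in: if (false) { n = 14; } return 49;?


condition is constant false, so the whole block is unreachable
Dead: 'if (false) { n = 14; }'


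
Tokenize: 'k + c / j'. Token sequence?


Scan left to right, longest-match per lexeme
Tokens: ID(k), OP(+), ID(c), OP(/), ID(j)


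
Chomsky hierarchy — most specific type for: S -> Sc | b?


Left-linear: every RHS is a terminal or one nonterminal followed by a terminal
Classification: Type 3 (Regular)


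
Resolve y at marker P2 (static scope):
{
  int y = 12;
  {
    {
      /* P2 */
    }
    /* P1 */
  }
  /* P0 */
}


P2's block does not declare y; resolves to the enclosing declaration at depth 0
y = 12


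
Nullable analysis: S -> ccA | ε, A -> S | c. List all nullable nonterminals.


A nonterminal is nullable iff some alternative derives ε (directly, or every symbol in it is nullable)
Nullable: {A, S}


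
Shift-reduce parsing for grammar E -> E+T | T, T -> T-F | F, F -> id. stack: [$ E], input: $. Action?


start symbol E on stack, input exhausted
Action: accept


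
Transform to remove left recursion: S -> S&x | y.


Left-recursive alternatives: S&x; non-recursive: y
Introduce S': S -> yS', S' -> &xS' | ε


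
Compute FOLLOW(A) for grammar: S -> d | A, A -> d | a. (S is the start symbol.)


$ ∈ FOLLOW(S). For each A -> αBβ: add FIRST(β)\{ε} to FOLLOW(B); if β nullable, add FOLLOW(A).
FOLLOW(A) = {$}


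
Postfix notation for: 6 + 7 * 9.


* has higher precedence, evaluate 7*9 first
Postfix: 6 7 9 * +


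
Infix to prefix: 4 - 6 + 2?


left-to-right (same/higher precedence on left): tree is (+ (- 4 6) 2)
Prefix: + - 4 6 2


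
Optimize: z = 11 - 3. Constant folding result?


11 - 3 = 8 at compile time
Optimized: z = 8


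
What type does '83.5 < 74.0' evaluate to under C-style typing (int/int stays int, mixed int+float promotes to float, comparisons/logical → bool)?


Operand types: float < float
Rule: comparison yields bool
Result type: bool


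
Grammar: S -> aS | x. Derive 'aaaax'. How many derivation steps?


Derivation: S => aS => aaS => aaaS => aaaaS => aaaax
Steps: 5


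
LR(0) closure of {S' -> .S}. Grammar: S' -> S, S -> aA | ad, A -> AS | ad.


Start: S' -> .S
For each item with dot before a nonterminal B, add B -> .γ for every B-production
Closure: [S' -> .S, S -> .aA, S -> .ad]


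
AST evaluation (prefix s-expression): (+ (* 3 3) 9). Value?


Evaluate inner: (* 3 3) = 9
Evaluate root: (+ 9 9) = 18
Result: 18


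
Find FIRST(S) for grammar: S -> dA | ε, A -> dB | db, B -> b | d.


Per alternative of S: FIRST(dA) = {d}; FIRST(ε) = {ε}
FIRST(S) = {d, ε}


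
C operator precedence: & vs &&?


'&' is bitwise AND (level 5); '&&' is logical AND (level 2)
Higher level binds tighter
'&' has higher precedence than '&&'


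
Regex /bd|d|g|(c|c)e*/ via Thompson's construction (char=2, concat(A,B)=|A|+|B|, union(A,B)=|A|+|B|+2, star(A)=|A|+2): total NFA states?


Syntax tree has 7 char leaf(s), 4 union(s), 1 star(s)
chars contribute 7×2 = 14; each union adds +2; each star adds +2
Total: 14 + 8 + 2 = 24 states


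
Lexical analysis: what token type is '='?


Pattern: operator symbol
Type: OPERATOR


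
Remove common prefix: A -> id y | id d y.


Common prefix: 'id'
Factored: A -> id A', A' -> y | d y


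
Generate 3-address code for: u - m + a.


Break into single-operator statements:
t1 = u - m
t2 = t1 + a


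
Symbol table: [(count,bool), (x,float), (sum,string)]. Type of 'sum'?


Lookup 'sum' → type string


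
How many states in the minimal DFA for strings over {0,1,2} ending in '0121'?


Track the longest suffix of input matching a prefix of '0121': 5 classes (prefixes of length 0..4)
Minimal DFA: 5 states


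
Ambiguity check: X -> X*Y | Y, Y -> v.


precedence layered via separate nonterminal Y: deterministic
Unambiguous


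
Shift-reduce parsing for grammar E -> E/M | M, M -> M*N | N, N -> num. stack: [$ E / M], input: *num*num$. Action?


'*' can extend M; shift to build M -> M*N
Action: shift


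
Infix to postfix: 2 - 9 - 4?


Left to right (same or higher precedence on left)
Postfix: 2 9 - 4 -


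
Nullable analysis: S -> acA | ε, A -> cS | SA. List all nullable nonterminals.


A nonterminal is nullable iff some alternative derives ε (directly, or every symbol in it is nullable)
Nullable: {S}


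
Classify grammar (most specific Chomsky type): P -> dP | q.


Right-linear: every RHS is a terminal or a terminal followed by one nonterminal
Classification: Type 3 (Regular)


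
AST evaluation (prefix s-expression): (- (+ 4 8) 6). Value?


Evaluate inner: (+ 4 8) = 12
Evaluate root: (- 12 6) = 6
Result: 6


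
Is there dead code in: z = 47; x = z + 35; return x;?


z is read by x's definition; x is returned
No dead code


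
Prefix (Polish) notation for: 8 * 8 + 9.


left-to-right (same/higher precedence on left): tree is (+ (* 8 8) 9)
Prefix: + * 8 8 9


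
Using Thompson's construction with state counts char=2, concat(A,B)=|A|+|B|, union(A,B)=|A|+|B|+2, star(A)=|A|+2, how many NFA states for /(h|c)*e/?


Syntax tree has 3 char leaf(s), 1 union(s), 1 star(s)
chars contribute 3×2 = 6; each union adds +2; each star adds +2
Total: 6 + 2 + 2 = 10 states


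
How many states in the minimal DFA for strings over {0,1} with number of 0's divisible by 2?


Track (count of 0) mod 2: states 0..1, accept at 0
Minimal DFA: 2 states


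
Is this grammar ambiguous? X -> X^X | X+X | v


'v^v+v' has two parse trees (no precedence encoded between ^ and +)
Ambiguous


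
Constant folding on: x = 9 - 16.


9 - 16 = -7 at compile time
Optimized: x = -7


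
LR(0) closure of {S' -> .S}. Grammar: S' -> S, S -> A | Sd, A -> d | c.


Start: S' -> .S
For each item with dot before a nonterminal B, add B -> .γ for every B-production
Closure: [S' -> .S, S -> .A, S -> .Sd, A -> .d, A -> .c]


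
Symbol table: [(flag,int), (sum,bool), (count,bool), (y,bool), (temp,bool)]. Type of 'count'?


Lookup 'count' → type bool


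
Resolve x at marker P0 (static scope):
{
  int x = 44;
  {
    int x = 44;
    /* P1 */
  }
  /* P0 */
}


x declared in the same block as P0
x = 44


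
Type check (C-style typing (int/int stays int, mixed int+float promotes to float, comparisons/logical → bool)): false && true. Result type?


Operand types: bool && bool
Rule: logical operators take bool operands and yield bool
Result type: bool


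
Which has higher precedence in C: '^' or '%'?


'%' is multiplicative (level 10); '^' is bitwise XOR (level 4)
Higher level binds tighter
'%' has higher precedence than '^'


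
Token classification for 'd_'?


Pattern: letter/underscore followed by alphanumerics, not a keyword
Type: IDENTIFIER


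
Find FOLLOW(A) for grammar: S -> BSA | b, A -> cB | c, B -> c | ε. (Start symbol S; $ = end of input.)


$ ∈ FOLLOW(S). For each A -> αBβ: add FIRST(β)\{ε} to FOLLOW(B); if β nullable, add FOLLOW(A).
FOLLOW(A) = {$, c}


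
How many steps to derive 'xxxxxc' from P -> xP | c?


Derivation: P => xP => xxP => xxxP => xxxxP => xxxxxP => xxxxxc
Steps: 6


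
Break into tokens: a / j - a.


Scan left to right, longest-match per lexeme
Tokens: ID(a), OP(/), ID(j), OP(-), ID(a)


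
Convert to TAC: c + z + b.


Break into single-operator statements:
t1 = c + z
t2 = t1 + b


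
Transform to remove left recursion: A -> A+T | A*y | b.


Left-recursive alternatives: A+T, A*y; non-recursive: b
Introduce A': A -> bA', A' -> +TA' | *yA' | ε


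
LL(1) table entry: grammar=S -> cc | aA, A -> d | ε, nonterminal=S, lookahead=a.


For [S, a]: 'a' ∈ FIRST(aA)
Entry: S -> aA


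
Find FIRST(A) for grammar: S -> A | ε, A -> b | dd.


Per alternative of A: FIRST(b) = {b}; FIRST(dd) = {d}
FIRST(A) = {b, d}


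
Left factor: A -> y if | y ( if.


Common prefix: 'y'
Factored: A -> y A', A' -> if | ( if


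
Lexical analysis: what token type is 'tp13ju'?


Pattern: letter/underscore followed by alphanumerics, not a keyword
Type: IDENTIFIER


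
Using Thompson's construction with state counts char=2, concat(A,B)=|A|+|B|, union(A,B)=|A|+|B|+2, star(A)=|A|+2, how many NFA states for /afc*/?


Syntax tree has 3 char leaf(s), 0 union(s), 1 star(s)
chars contribute 3×2 = 6; each union adds +2; each star adds +2
Total: 6 + 0 + 2 = 8 states


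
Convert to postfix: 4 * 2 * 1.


Left to right (same or higher precedence on left)
Postfix: 4 2 * 1 *


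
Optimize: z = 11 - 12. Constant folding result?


11 - 12 = -1 at compile time
Optimized: z = -1


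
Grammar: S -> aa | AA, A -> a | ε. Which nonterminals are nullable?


A nonterminal is nullable iff some alternative derives ε (directly, or every symbol in it is nullable)
Nullable: {A, S}


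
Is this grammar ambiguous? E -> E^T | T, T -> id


precedence layered via separate nonterminal T: deterministic
Unambiguous


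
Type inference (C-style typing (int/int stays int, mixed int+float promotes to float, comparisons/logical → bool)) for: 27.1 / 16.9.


Operand types: float / float
Rule: mixed int/float promotes to float; int/int stays int
Result type: float


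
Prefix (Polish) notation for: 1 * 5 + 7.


left-to-right (same/higher precedence on left): tree is (+ (* 1 5) 7)
Prefix: + * 1 5 7


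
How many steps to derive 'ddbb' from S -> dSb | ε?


Derivation: S => dSb => ddSbb => ddbb
Steps: 3


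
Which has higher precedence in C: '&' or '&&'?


'&' is bitwise AND (level 5); '&&' is logical AND (level 2)
Higher level binds tighter
'&' has higher precedence than '&&'


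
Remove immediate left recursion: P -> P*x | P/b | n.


Left-recursive alternatives: P*x, P/b; non-recursive: n
Introduce P': P -> nP', P' -> *xP' | /bP' | ε


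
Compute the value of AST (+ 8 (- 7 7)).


Evaluate inner: (- 7 7) = 0
Evaluate root: (+ 8 0) = 8
Result: 8


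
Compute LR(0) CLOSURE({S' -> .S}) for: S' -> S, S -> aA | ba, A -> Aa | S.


Start: S' -> .S
For each item with dot before a nonterminal B, add B -> .γ for every B-production
Closure: [S' -> .S, S -> .aA, S -> .ba]


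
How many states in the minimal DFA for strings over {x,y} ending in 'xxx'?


Track the longest suffix of input matching a prefix of 'xxx': 4 classes (prefixes of length 0..3)
Minimal DFA: 4 states


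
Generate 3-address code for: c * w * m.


Break into single-operator statements:
t1 = c * w
t2 = t1 * m


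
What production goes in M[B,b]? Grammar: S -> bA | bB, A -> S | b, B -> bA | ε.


For [B, b]: 'b' ∈ FIRST(bA)
Entry: B -> bA


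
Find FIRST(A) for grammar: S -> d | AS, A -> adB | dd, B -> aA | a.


Per alternative of A: FIRST(adB) = {a}; FIRST(dd) = {d}
FIRST(A) = {a, d}


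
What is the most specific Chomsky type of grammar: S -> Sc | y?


Left-linear: every RHS is a terminal or one nonterminal followed by a terminal
Classification: Type 3 (Regular)


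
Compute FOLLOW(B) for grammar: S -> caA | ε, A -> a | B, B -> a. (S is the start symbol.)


$ ∈ FOLLOW(S). For each A -> αBβ: add FIRST(β)\{ε} to FOLLOW(B); if β nullable, add FOLLOW(A).
FOLLOW(B) = {$}


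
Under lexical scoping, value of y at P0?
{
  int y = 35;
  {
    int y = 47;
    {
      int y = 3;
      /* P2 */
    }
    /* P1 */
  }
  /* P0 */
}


y declared in the same block as P0
y = 35


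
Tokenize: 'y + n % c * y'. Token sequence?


Scan left to right, longest-match per lexeme
Tokens: ID(y), OP(+), ID(n), OP(%), ID(c), OP(*), ID(y)


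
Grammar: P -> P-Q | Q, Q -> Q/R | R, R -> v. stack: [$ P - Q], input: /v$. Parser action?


'/' can extend Q; shift to build Q -> Q/R
Action: shift


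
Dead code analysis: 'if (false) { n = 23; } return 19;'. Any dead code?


condition is constant false, so the whole block is unreachable
Dead: 'if (false) { n = 23; }'


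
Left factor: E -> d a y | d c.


Common prefix: 'd'
Factored: E -> d E', E' -> a y | c


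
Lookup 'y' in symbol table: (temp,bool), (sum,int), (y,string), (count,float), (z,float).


Lookup 'y' → type string


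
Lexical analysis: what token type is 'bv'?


Pattern: letter/underscore followed by alphanumerics, not a keyword
Type: IDENTIFIER


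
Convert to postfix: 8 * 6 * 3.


Left to right (same or higher precedence on left)
Postfix: 8 6 * 3 *


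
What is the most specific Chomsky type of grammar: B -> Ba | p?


Left-linear: every RHS is a terminal or one nonterminal followed by a terminal
Classification: Type 3 (Regular)


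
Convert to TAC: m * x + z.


Break into single-operator statements:
t1 = m * x
t2 = t1 + z


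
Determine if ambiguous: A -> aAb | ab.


balanced a^n…b^n: each string has a unique parse
Unambiguous


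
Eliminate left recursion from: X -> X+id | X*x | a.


Left-recursive alternatives: X+id, X*x; non-recursive: a
Introduce X': X -> aX', X' -> +idX' | *xX' | ε


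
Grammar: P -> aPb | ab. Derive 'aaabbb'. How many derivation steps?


Derivation: P => aPb => aaPbb => aaabbb
Steps: 3


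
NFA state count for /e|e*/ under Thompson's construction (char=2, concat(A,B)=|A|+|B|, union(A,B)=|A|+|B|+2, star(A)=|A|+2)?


Syntax tree has 2 char leaf(s), 1 union(s), 1 star(s)
chars contribute 2×2 = 4; each union adds +2; each star adds +2
Total: 4 + 2 + 2 = 8 states


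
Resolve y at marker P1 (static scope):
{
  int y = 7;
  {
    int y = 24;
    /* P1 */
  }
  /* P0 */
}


y declared in the same block as P1
y = 24


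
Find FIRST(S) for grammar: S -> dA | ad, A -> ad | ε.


Per alternative of S: FIRST(dA) = {d}; FIRST(ad) = {a}
FIRST(S) = {a, d}


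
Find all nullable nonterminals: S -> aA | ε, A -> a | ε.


A nonterminal is nullable iff some alternative derives ε (directly, or every symbol in it is nullable)
Nullable: {A, S}


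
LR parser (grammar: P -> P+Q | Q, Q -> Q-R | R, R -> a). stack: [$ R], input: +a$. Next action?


'R' (not preceded by Q-) is the handle for Q -> R
Action: reduce (Q -> R)


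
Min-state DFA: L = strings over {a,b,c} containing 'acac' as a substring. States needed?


KMP-style automaton: 4 progress states + 1 absorbing accept = 5
Minimal DFA: 5 states


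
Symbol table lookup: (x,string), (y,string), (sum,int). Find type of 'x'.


Lookup 'x' → type string


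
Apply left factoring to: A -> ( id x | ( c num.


Common prefix: '('
Factored: A -> ( A', A' -> id x | c num


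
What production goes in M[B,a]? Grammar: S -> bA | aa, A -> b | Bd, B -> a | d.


For [B, a]: 'a' ∈ FIRST(a)
Entry: B -> a


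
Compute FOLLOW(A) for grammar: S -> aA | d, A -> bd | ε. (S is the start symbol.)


$ ∈ FOLLOW(S). For each A -> αBβ: add FIRST(β)\{ε} to FOLLOW(B); if β nullable, add FOLLOW(A).
FOLLOW(A) = {$}


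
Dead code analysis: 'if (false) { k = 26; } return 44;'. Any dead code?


condition is constant false, so the whole block is unreachable
Dead: 'if (false) { k = 26; }'


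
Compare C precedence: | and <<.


'<<' is shift (level 8); '|' is bitwise OR (level 3)
Higher level binds tighter
'<<' has higher precedence than '|'


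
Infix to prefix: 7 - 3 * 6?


'*' binds tighter: tree is (- 7 (* 3 6))
Prefix: - 7 * 3 6


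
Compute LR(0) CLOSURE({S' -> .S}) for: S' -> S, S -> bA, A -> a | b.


Start: S' -> .S
For each item with dot before a nonterminal B, add B -> .γ for every B-production
Closure: [S' -> .S, S -> .bA]


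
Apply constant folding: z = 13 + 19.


13 + 19 = 32 at compile time
Optimized: z = 32


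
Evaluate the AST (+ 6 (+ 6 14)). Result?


Evaluate inner: (+ 6 14) = 20
Evaluate root: (+ 6 20) = 26
Result: 26


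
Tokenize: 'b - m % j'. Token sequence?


Scan left to right, longest-match per lexeme
Tokens: ID(b), OP(-), ID(m), OP(%), ID(j)


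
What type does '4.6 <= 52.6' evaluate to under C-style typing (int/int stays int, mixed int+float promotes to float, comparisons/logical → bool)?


Operand types: float <= float
Rule: comparison yields bool
Result type: bool


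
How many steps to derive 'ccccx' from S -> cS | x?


Derivation: S => cS => ccS => cccS => ccccS => ccccx
Steps: 5


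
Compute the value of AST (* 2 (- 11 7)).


Evaluate inner: (- 11 7) = 4
Evaluate root: (* 2 4) = 8
Result: 8


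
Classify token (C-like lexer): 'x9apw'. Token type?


Pattern: letter/underscore followed by alphanumerics, not a keyword
Type: IDENTIFIER


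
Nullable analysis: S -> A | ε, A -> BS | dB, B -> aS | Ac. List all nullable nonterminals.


A nonterminal is nullable iff some alternative derives ε (directly, or every symbol in it is nullable)
Nullable: {S}


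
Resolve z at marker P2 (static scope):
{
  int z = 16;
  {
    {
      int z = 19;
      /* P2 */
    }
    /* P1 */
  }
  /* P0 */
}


z declared in the same block as P2
z = 19


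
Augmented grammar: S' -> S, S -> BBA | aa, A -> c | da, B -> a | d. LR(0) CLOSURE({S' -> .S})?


Start: S' -> .S
For each item with dot before a nonterminal B, add B -> .γ for every B-production
Closure: [S' -> .S, S -> .BBA, S -> .aa, B -> .a, B -> .d]


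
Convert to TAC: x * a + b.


Break into single-operator statements:
t1 = x * a
t2 = t1 + b


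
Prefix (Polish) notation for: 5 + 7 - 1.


left-to-right (same/higher precedence on left): tree is (- (+ 5 7) 1)
Prefix: - + 5 7 1


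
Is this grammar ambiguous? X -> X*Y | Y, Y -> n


precedence layered via separate nonterminal Y: deterministic
Unambiguous


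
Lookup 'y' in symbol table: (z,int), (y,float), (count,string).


Lookup 'y' → type float


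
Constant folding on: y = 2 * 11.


2 * 11 = 22 at compile time
Optimized: y = 22


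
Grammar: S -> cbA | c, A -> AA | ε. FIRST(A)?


Per alternative of A: FIRST(AA) = {ε}; FIRST(ε) = {ε}
FIRST(A) = {ε}


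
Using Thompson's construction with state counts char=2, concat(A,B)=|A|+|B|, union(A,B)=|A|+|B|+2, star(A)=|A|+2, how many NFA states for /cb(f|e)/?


Syntax tree has 4 char leaf(s), 1 union(s), 0 star(s)
chars contribute 4×2 = 8; each union adds +2; each star adds +2
Total: 8 + 2 + 0 = 10 states


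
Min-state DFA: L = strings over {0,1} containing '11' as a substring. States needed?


KMP-style automaton: 2 progress states + 1 absorbing accept = 3
Minimal DFA: 3 states


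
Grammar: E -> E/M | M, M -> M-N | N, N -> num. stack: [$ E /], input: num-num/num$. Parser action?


no handle ('E/' is not any RHS); shift 'num'
Action: shift


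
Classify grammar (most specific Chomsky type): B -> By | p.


Left-linear: every RHS is a terminal or one nonterminal followed by a terminal
Classification: Type 3 (Regular)


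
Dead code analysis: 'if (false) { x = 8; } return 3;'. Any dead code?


condition is constant false, so the whole block is unreachable
Dead: 'if (false) { x = 8; }'


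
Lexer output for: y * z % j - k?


Scan left to right, longest-match per lexeme
Tokens: ID(y), OP(*), ID(z), OP(%), ID(j), OP(-), ID(k)


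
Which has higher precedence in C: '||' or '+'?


'+' is additive (level 9); '||' is logical OR (level 1)
Higher level binds tighter
'+' has higher precedence than '||'


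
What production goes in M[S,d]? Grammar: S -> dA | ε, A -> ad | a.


For [S, d]: 'd' ∈ FIRST(dA)
Entry: S -> dA


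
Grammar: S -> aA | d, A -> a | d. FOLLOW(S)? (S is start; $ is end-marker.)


$ ∈ FOLLOW(S). For each A -> αBβ: add FIRST(β)\{ε} to FOLLOW(B); if β nullable, add FOLLOW(A).
FOLLOW(S) = {$}


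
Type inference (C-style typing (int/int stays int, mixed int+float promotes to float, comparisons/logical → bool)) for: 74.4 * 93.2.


Operand types: float * float
Rule: mixed int/float promotes to float; int/int stays int
Result type: float


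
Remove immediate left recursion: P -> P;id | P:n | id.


Left-recursive alternatives: P;id, P:n; non-recursive: id
Introduce P': P -> idP', P' -> ;idP' | :nP' | ε


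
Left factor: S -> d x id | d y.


Common prefix: 'd'
Factored: S -> d S', S' -> x id | y


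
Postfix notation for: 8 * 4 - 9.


Left to right (same or higher precedence on left)
Postfix: 8 4 * 9 -


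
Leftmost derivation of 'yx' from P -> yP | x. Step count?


Derivation: P => yP => yx
Steps: 2


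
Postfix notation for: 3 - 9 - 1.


Left to right (same or higher precedence on left)
Postfix: 3 9 - 1 -


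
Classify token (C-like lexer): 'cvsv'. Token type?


Pattern: letter/underscore followed by alphanumerics, not a keyword
Type: IDENTIFIER


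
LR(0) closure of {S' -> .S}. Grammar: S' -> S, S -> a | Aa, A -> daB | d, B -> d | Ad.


Start: S' -> .S
For each item with dot before a nonterminal B, add B -> .γ for every B-production
Closure: [S' -> .S, S -> .a, S -> .Aa, A -> .daB, A -> .d]


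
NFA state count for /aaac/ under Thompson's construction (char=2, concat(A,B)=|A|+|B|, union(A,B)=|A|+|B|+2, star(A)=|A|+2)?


Syntax tree has 4 char leaf(s), 0 union(s), 0 star(s)
chars contribute 4×2 = 8; each union adds +2; each star adds +2
Total: 8 + 0 + 0 = 8 states


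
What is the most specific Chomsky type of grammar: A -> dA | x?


Right-linear: every RHS is a terminal or a terminal followed by one nonterminal
Classification: Type 3 (Regular)


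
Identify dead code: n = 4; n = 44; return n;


first assignment to n is overwritten before any read
Dead: 'n = 4'


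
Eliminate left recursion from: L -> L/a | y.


Left-recursive alternatives: L/a; non-recursive: y
Introduce L': L -> yL', L' -> /aL' | ε


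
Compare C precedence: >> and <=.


'>>' is shift (level 8); '<=' is relational (level 7)
Higher level binds tighter
'>>' has higher precedence than '<='


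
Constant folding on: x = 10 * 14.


10 * 14 = 140 at compile time
Optimized: x = 140


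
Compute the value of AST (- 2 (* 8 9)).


Evaluate inner: (* 8 9) = 72
Evaluate root: (- 2 72) = -70
Result: -70


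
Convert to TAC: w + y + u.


Break into single-operator statements:
t1 = w + y
t2 = t1 + u


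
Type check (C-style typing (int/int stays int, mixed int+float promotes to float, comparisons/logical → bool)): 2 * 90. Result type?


Operand types: int * int
Rule: mixed int/float promotes to float; int/int stays int
Result type: int


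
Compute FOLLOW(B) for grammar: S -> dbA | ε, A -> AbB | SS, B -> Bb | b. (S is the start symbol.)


$ ∈ FOLLOW(S). For each A -> αBβ: add FIRST(β)\{ε} to FOLLOW(B); if β nullable, add FOLLOW(A).
FOLLOW(B) = {$, b, d}


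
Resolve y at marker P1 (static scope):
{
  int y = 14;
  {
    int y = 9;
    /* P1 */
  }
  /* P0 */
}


y declared in the same block as P1
y = 9


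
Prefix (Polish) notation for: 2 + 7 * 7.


'*' binds tighter: tree is (+ 2 (* 7 7))
Prefix: + 2 * 7 7


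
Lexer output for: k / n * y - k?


Scan left to right, longest-match per lexeme
Tokens: ID(k), OP(/), ID(n), OP(*), ID(y), OP(-), ID(k)


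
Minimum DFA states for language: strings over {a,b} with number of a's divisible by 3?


Track (count of a) mod 3: states 0..2, accept at 0
Minimal DFA: 3 states


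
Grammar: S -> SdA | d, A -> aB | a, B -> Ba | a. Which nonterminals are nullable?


A nonterminal is nullable iff some alternative derives ε (directly, or every symbol in it is nullable)
Nullable: {}


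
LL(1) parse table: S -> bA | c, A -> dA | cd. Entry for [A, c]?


For [A, c]: 'c' ∈ FIRST(cd)
Entry: A -> cd


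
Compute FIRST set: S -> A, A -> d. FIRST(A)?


Per alternative of A: FIRST(d) = {d}
FIRST(A) = {d}


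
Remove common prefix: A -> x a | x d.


Common prefix: 'x'
Factored: A -> x A', A' -> a | d


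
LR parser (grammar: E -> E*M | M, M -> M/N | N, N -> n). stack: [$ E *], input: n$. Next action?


no handle ('E*' is not any RHS); shift 'n'
Action: shift
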